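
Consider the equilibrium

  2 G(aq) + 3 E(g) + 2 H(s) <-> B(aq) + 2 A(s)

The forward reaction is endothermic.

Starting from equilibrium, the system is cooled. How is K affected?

K depends on temperature via the van 't Hoff relation. The forward reaction is endothermic, so lowering T decreases K.

decreases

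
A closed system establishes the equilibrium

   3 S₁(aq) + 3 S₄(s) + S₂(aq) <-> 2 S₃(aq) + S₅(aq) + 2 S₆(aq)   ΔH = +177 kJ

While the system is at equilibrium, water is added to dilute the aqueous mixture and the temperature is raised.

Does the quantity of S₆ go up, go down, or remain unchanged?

Dilution lowers every aqueous concentration by the same factor. Δn_aq = 5 − 4 = +1, so the system shifts toward the side with more dissolved moles — to the right.
The forward reaction is endothermic. Raising T favours the endothermic direction — shift to the right.
The net shift is to the right. S₆ is a product, so its amount increases.

increases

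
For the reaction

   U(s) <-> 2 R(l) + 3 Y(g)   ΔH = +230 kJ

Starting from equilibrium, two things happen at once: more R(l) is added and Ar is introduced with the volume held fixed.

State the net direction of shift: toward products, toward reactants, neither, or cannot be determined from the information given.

R is a pure liquid; its activity is 1 regardless of amount, so Q is unaffected — no shift from this change.
At constant volume, adding an inert gas leaves every reacting species' partial pressure unchanged, so Q is unchanged — no shift from this change.
None of the changes alters Q relative to K, so there is no net shift.

no shift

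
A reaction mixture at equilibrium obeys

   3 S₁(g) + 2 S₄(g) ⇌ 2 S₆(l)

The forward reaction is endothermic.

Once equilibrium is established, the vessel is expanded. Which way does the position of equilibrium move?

left

Gas moles: reactants 5, products 0 (Δn_gas = -5). Expansion shifts the system toward the side with more moles of gas — to the left.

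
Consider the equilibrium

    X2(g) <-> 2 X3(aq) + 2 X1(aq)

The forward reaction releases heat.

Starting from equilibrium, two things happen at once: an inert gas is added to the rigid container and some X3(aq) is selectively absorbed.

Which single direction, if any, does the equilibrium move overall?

right

At constant volume, adding an inert gas leaves every reacting species' partial pressure unchanged, so Q is unchanged — no shift from this change.
Removing X3 (aq), a product, drives the reaction to the right.
Only the nonzero effect(s) matter; the net shift is to the right.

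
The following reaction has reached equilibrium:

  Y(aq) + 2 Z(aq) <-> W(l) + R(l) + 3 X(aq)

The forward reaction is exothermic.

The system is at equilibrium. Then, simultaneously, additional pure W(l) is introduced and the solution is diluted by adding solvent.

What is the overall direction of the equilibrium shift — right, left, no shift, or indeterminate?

W is a pure liquid; its activity is 1 regardless of amount, so Q is unaffected — no shift from this change.
Dilution scales every aqueous concentration by the same factor. Δn_aq = 3 − 3 = 0, so Q is unchanged — no shift.
None of the changes alters Q relative to K, so there is no net shift.

no shift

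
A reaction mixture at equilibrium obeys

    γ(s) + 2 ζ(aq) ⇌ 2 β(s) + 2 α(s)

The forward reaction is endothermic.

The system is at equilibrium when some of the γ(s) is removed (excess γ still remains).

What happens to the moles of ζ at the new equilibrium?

γ is a pure solid; its activity is 1 regardless of amount, so Q is unaffected — no shift from this change.
No net shift occurs, so the amount of ζ is unchanged.

unchanged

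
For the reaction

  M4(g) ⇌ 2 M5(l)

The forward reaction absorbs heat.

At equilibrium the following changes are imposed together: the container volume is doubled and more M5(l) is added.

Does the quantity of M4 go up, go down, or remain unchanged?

Gas moles: reactants 1, products 0 (Δn_gas = -1). Expansion shifts the system toward the side with more moles of gas — to the left.
M5 is a pure liquid; its activity is 1 regardless of amount, so Q is unaffected — no shift from this change.
The net shift is to the left. M4 is a reactant, so its amount increases.

increases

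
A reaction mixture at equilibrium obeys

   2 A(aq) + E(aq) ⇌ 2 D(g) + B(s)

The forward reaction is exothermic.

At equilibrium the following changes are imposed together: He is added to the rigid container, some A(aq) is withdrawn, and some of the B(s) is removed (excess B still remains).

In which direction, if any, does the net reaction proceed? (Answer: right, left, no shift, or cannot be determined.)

left

At constant volume, adding an inert gas leaves every reacting species' partial pressure unchanged, so Q is unchanged — no shift from this change.
Removing A (aq), a reactant, drives the reaction to the left.
B is a pure solid; its activity is 1 regardless of amount, so Q is unaffected — no shift from this change.
Only the nonzero effect(s) matter; the net shift is to the left.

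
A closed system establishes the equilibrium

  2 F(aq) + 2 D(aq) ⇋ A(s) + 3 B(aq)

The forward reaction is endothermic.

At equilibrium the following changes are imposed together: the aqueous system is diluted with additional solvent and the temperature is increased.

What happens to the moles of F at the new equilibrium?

cannot be determined

Dilution lowers every aqueous concentration by the same factor. Δn_aq = 3 − 4 = -1, so the system shifts toward the side with more dissolved moles — to the left.
The forward reaction is endothermic. Raising T favours the endothermic direction — shift to the right.
The two effects oppose each other, so the net shift — and hence the change in F — cannot be determined from the given information.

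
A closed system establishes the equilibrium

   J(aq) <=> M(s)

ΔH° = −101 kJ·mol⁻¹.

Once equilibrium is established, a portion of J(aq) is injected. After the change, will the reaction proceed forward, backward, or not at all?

right

Adding J (aq), a reactant, drives the reaction to the right.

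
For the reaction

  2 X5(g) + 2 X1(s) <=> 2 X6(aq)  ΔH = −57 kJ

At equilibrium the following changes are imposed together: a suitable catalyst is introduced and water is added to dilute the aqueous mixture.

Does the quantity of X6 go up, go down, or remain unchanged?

A catalyst speeds both forward and reverse rates equally; it changes neither Q nor K — no shift from this change.
Dilution lowers every aqueous concentration by the same factor. Δn_aq = 2 − 0 = +2, so the system shifts toward the side with more dissolved moles — to the right.
The net shift is to the right. X6 is a product, so its amount increases.

increases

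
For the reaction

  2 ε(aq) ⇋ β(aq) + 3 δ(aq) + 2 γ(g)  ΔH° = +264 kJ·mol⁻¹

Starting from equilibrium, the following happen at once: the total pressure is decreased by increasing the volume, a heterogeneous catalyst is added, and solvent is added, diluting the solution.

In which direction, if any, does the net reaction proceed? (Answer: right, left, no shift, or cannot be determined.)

Gas moles: reactants 0, products 2 (Δn_gas = +2). Expansion shifts the system toward the side with more moles of gas — to the right.
A catalyst speeds both forward and reverse rates equally; it changes neither Q nor K — no shift from this change.
Dilution lowers every aqueous concentration by the same factor. Δn_aq = 4 − 2 = +2, so the system shifts toward the side with more dissolved moles — to the right.
Only the nonzero effect(s) matter; the net shift is to the right.

right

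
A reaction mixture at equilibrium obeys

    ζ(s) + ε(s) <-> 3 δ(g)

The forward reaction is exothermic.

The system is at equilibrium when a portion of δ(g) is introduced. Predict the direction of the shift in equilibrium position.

left

Adding δ (g), a product, drives the reaction to the left.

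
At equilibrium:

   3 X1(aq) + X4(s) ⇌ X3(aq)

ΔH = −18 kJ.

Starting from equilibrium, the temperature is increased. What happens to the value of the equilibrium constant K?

K depends on temperature via the van 't Hoff relation. The forward reaction is exothermic, so raising T decreases K.

decreases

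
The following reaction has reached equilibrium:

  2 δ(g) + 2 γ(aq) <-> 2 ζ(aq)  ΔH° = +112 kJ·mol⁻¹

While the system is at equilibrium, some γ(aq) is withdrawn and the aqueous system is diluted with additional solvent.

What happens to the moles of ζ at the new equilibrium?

decreases

Removing γ (aq), a reactant, drives the reaction to the left.
Dilution scales every aqueous concentration by the same factor. Δn_aq = 2 − 2 = 0, so Q is unchanged — no shift.
The net shift is to the left. ζ is a product, so its amount decreases.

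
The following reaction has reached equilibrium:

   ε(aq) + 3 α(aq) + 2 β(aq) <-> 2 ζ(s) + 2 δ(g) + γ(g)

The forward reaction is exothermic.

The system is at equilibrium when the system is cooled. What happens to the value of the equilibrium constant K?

K depends on temperature via the van 't Hoff relation. The forward reaction is exothermic, so lowering T increases K.

increases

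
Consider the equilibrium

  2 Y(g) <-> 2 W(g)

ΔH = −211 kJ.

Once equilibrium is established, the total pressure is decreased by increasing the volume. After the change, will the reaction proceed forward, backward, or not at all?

no shift

Gas moles: reactants 2, products 2. Δn_gas = 0, so a volume change leaves Q equal to K — no shift from this change.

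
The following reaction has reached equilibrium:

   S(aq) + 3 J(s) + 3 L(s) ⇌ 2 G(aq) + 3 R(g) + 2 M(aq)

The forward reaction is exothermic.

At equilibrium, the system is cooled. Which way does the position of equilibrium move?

right

The forward reaction is exothermic. Lowering T favours the exothermic direction — shift to the right.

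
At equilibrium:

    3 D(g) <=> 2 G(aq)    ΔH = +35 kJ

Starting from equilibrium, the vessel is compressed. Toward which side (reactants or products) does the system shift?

right

Gas moles: reactants 3, products 0 (Δn_gas = -3). Compression shifts the system toward the side with fewer moles of gas — to the right.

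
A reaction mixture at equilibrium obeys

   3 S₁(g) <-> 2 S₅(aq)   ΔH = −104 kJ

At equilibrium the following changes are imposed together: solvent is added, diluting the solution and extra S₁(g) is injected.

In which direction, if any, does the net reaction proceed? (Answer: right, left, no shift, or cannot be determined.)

right

Dilution lowers every aqueous concentration by the same factor. Δn_aq = 2 − 0 = +2, so the system shifts toward the side with more dissolved moles — to the right.
Adding S₁ (g), a reactant, drives the reaction to the right.
All effects act in the same direction — net shift to the right.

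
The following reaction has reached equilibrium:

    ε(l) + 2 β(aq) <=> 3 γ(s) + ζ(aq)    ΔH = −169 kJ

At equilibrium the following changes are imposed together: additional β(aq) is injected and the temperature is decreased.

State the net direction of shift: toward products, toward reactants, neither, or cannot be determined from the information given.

Adding β (aq), a reactant, drives the reaction to the right.
The forward reaction is exothermic. Lowering T favours the exothermic direction — shift to the right.
All effects act in the same direction — net shift to the right.

right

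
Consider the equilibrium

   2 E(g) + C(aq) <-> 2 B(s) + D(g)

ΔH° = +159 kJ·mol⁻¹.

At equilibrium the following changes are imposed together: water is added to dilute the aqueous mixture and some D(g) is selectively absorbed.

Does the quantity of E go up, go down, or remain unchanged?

Dilution lowers every aqueous concentration by the same factor. Δn_aq = 0 − 1 = -1, so the system shifts toward the side with more dissolved moles — to the left.
Removing D (g), a product, drives the reaction to the right.
The two effects oppose each other, so the net shift — and hence the change in E — cannot be determined from the given information.

cannot be determined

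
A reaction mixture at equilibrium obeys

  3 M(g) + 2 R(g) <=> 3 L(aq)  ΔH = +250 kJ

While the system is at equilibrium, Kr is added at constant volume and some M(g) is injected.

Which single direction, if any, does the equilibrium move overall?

At constant volume, adding an inert gas leaves every reacting species' partial pressure unchanged, so Q is unchanged — no shift from this change.
Adding M (g), a reactant, drives the reaction to the right.
Only the nonzero effect(s) matter; the net shift is to the right.

right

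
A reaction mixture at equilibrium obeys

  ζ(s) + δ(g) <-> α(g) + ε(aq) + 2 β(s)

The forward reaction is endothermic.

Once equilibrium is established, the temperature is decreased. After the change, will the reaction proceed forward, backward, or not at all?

left

The forward reaction is endothermic. Lowering T favours the exothermic direction — shift to the left.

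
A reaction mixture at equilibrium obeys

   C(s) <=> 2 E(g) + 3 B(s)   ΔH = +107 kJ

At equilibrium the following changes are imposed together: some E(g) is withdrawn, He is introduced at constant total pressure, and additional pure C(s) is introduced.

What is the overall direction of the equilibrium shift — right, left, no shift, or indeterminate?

Removing E (g), a product, drives the reaction to the right.
Adding inert gas at constant total pressure expands the volume and lowers every reacting partial pressure. With Δn_gas = 2 − 0 = +2, Q moves away from K toward the side with fewer gas moles, so the system shifts toward the side with more gas moles — to the right.
C is a pure solid; its activity is 1 regardless of amount, so Q is unaffected — no shift from this change.
Only the nonzero effect(s) matter; the net shift is to the right.

right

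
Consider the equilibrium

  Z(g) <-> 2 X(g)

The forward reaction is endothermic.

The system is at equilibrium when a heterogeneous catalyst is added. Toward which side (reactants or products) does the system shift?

no shift

A catalyst speeds both forward and reverse rates equally; it changes neither Q nor K — no shift from this change.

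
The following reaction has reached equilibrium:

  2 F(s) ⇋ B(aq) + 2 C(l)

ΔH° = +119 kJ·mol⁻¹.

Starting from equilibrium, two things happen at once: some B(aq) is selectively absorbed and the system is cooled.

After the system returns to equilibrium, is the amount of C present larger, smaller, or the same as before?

cannot be determined

Removing B (aq), a product, drives the reaction to the right.
The forward reaction is endothermic. Lowering T favours the exothermic direction — shift to the left.
The two effects oppose each other, so the net shift — and hence the change in C — cannot be determined from the given information.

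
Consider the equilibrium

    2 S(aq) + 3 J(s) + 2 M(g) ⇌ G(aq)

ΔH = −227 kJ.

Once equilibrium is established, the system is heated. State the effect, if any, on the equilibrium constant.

decreases

K depends on temperature via the van 't Hoff relation. The forward reaction is exothermic, so raising T decreases K.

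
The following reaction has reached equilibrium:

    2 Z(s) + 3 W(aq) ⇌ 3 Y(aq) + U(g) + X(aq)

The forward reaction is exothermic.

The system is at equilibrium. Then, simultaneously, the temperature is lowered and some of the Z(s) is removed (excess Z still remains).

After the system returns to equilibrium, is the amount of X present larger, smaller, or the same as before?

The forward reaction is exothermic. Lowering T favours the exothermic direction — shift to the right.
Z is a pure solid; its activity is 1 regardless of amount, so Q is unaffected — no shift from this change.
The net shift is to the right. X is a product, so its amount increases.

increases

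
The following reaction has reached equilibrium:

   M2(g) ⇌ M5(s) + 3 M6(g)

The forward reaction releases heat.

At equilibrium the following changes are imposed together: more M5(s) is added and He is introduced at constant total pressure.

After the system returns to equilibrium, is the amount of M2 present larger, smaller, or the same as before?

decreases

M5 is a pure solid; its activity is 1 regardless of amount, so Q is unaffected — no shift from this change.
Adding inert gas at constant total pressure expands the volume and lowers every reacting partial pressure. With Δn_gas = 3 − 1 = +2, Q moves away from K toward the side with fewer gas moles, so the system shifts toward the side with more gas moles — to the right.
The net shift is to the right. M2 is a reactant, so its amount decreases.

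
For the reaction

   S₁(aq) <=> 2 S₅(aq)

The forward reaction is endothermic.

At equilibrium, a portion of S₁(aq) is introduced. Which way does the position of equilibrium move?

right

Adding S₁ (aq), a reactant, drives the reaction to the right.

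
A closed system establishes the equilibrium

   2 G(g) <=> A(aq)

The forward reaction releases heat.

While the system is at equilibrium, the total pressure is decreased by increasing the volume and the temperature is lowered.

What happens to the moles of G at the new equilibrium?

Gas moles: reactants 2, products 0 (Δn_gas = -2). Expansion shifts the system toward the side with more moles of gas — to the left.
The forward reaction is exothermic. Lowering T favours the exothermic direction — shift to the right.
The two effects oppose each other, so the net shift — and hence the change in G — cannot be determined from the given information.

cannot be determined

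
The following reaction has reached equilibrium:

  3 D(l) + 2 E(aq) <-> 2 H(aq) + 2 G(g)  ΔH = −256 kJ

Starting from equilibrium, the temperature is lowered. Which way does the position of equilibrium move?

right

The forward reaction is exothermic. Lowering T favours the exothermic direction — shift to the right.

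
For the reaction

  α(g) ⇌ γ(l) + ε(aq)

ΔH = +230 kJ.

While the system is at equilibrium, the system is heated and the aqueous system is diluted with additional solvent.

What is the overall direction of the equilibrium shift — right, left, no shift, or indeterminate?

right

The forward reaction is endothermic. Raising T favours the endothermic direction — shift to the right.
Dilution lowers every aqueous concentration by the same factor. Δn_aq = 1 − 0 = +1, so the system shifts toward the side with more dissolved moles — to the right.
All effects act in the same direction — net shift to the right.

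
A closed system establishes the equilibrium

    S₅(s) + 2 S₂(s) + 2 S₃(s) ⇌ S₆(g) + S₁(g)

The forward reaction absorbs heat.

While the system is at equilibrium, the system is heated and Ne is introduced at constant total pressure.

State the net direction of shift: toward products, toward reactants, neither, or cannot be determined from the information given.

The forward reaction is endothermic. Raising T favours the endothermic direction — shift to the right.
Adding inert gas at constant total pressure expands the volume and lowers every reacting partial pressure. With Δn_gas = 2 − 0 = +2, Q moves away from K toward the side with fewer gas moles, so the system shifts toward the side with more gas moles — to the right.
All effects act in the same direction — net shift to the right.

right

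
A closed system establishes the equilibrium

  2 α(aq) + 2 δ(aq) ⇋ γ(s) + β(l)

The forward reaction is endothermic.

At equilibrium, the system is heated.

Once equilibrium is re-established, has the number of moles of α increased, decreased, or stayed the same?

decreases

The forward reaction is endothermic. Raising T favours the endothermic direction — shift to the right.
The net shift is to the right. α is a reactant, so its amount decreases.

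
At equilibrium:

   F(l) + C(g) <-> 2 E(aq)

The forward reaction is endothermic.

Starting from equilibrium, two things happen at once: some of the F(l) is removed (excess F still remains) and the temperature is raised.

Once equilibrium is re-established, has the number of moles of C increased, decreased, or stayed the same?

F is a pure liquid; its activity is 1 regardless of amount, so Q is unaffected — no shift from this change.
The forward reaction is endothermic. Raising T favours the endothermic direction — shift to the right.
The net shift is to the right. C is a reactant, so its amount decreases.

decreases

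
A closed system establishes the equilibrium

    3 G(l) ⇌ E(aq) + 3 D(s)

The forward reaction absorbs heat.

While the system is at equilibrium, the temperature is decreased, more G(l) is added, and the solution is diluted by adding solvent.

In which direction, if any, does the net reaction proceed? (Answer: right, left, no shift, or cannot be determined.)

The forward reaction is endothermic. Lowering T favours the exothermic direction — shift to the left.
G is a pure liquid; its activity is 1 regardless of amount, so Q is unaffected — no shift from this change.
Dilution lowers every aqueous concentration by the same factor. Δn_aq = 1 − 0 = +1, so the system shifts toward the side with more dissolved moles — to the right.
The individual effects push in opposite directions; without quantitative information the net direction cannot be determined.

cannot be determined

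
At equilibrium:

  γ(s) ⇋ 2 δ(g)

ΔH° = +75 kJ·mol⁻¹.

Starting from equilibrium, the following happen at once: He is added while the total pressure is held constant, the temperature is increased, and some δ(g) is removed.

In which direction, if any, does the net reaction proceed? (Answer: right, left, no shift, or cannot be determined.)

Adding inert gas at constant total pressure expands the volume and lowers every reacting partial pressure. With Δn_gas = 2 − 0 = +2, Q moves away from K toward the side with fewer gas moles, so the system shifts toward the side with more gas moles — to the right.
The forward reaction is endothermic. Raising T favours the endothermic direction — shift to the right.
Removing δ (g), a product, drives the reaction to the right.
All effects act in the same direction — net shift to the right.

right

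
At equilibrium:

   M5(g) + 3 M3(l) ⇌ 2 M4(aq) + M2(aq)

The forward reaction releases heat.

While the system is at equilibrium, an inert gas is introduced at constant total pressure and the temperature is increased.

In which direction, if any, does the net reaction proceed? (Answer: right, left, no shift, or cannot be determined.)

left

Adding inert gas at constant total pressure expands the volume and lowers every reacting partial pressure. With Δn_gas = 0 − 1 = -1, Q moves away from K toward the side with fewer gas moles, so the system shifts toward the side with more gas moles — to the left.
The forward reaction is exothermic. Raising T favours the endothermic direction — shift to the left.
All effects act in the same direction — net shift to the left.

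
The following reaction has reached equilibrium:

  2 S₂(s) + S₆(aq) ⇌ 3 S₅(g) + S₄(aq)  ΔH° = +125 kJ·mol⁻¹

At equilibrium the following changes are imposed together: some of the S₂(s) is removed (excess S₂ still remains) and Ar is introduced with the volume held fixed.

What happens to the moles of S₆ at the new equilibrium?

S₂ is a pure solid; its activity is 1 regardless of amount, so Q is unaffected — no shift from this change.
At constant volume, adding an inert gas leaves every reacting species' partial pressure unchanged, so Q is unchanged — no shift from this change.
No net shift occurs, so the amount of S₆ is unchanged.

unchanged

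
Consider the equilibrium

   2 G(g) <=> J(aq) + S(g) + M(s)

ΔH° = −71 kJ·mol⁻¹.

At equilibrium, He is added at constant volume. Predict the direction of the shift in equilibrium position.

no shift

At constant volume, adding an inert gas leaves every reacting species' partial pressure unchanged, so Q is unchanged — no shift from this change.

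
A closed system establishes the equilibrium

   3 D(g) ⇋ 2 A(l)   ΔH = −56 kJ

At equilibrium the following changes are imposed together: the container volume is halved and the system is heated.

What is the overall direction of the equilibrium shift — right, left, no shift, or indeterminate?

Gas moles: reactants 3, products 0 (Δn_gas = -3). Compression shifts the system toward the side with fewer moles of gas — to the right.
The forward reaction is exothermic. Raising T favours the endothermic direction — shift to the left.
The individual effects push in opposite directions; without quantitative information the net direction cannot be determined.

cannot be determined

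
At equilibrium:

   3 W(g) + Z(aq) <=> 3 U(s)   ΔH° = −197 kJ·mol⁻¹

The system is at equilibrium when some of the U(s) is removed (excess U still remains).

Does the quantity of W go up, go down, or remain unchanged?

U is a pure solid; its activity is 1 regardless of amount, so Q is unaffected — no shift from this change.
No net shift occurs, so the amount of W is unchanged.

unchanged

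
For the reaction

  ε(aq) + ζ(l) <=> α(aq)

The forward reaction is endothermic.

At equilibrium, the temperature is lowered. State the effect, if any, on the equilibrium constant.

decreases

K depends on temperature via the van 't Hoff relation. The forward reaction is endothermic, so lowering T decreases K.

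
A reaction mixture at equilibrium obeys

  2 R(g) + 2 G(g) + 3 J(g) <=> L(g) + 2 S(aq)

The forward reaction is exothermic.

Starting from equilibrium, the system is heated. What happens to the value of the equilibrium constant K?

decreases

K depends on temperature via the van 't Hoff relation. The forward reaction is exothermic, so raising T decreases K.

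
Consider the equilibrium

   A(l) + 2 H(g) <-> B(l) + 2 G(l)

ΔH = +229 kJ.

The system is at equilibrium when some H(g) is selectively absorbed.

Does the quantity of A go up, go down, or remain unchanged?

increases

Removing H (g), a reactant, drives the reaction to the left.
The net shift is to the left. A is a reactant, so its amount increases.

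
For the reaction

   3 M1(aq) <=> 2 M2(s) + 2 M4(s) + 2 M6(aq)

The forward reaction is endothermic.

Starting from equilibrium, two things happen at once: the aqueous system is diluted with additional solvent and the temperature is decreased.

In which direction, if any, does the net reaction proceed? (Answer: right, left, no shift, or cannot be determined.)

left

Dilution lowers every aqueous concentration by the same factor. Δn_aq = 2 − 3 = -1, so the system shifts toward the side with more dissolved moles — to the left.
The forward reaction is endothermic. Lowering T favours the exothermic direction — shift to the left.
All effects act in the same direction — net shift to the left.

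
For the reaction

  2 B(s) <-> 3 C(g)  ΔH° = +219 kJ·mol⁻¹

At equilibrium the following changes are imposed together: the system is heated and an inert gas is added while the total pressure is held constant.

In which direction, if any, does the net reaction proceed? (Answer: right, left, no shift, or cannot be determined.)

The forward reaction is endothermic. Raising T favours the endothermic direction — shift to the right.
Adding inert gas at constant total pressure expands the volume and lowers every reacting partial pressure. With Δn_gas = 3 − 0 = +3, Q moves away from K toward the side with fewer gas moles, so the system shifts toward the side with more gas moles — to the right.
All effects act in the same direction — net shift to the right.

right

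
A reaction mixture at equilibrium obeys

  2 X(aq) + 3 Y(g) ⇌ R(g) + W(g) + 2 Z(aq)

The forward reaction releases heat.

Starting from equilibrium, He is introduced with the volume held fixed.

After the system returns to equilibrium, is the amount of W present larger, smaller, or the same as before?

At constant volume, adding an inert gas leaves every reacting species' partial pressure unchanged, so Q is unchanged — no shift from this change.
No net shift occurs, so the amount of W is unchanged.

unchanged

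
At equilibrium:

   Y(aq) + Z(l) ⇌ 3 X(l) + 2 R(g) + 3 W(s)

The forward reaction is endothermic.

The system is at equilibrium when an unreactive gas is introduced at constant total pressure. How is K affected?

unchanged

The equilibrium constant depends only on temperature. This perturbation may move the position of equilibrium, but since T is unchanged, K itself is unchanged.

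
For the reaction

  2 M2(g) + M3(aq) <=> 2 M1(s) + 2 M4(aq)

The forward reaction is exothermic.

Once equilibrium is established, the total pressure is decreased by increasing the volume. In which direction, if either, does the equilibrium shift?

Gas moles: reactants 2, products 0 (Δn_gas = -2). Expansion shifts the system toward the side with more moles of gas — to the left.

left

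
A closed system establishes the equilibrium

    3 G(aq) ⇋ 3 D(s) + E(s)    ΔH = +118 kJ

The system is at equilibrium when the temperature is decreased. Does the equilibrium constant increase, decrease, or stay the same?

K depends on temperature via the van 't Hoff relation. The forward reaction is endothermic, so lowering T decreases K.

decreases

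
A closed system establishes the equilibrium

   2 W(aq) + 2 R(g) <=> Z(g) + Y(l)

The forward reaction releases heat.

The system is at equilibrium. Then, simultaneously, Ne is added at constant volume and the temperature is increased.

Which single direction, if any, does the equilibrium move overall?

At constant volume, adding an inert gas leaves every reacting species' partial pressure unchanged, so Q is unchanged — no shift from this change.
The forward reaction is exothermic. Raising T favours the endothermic direction — shift to the left.
Only the nonzero effect(s) matter; the net shift is to the left.

left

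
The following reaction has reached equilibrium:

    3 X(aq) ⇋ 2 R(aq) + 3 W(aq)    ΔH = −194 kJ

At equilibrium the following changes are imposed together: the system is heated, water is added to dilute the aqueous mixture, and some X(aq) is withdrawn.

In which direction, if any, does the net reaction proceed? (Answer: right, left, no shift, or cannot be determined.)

The forward reaction is exothermic. Raising T favours the endothermic direction — shift to the left.
Dilution lowers every aqueous concentration by the same factor. Δn_aq = 5 − 3 = +2, so the system shifts toward the side with more dissolved moles — to the right.
Removing X (aq), a reactant, drives the reaction to the left.
The individual effects push in opposite directions; without quantitative information the net direction cannot be determined.

cannot be determined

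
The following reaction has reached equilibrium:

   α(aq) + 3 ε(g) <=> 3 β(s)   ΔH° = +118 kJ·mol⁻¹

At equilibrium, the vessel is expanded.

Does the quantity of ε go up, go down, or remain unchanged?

Gas moles: reactants 3, products 0 (Δn_gas = -3). Expansion shifts the system toward the side with more moles of gas — to the left.
The net shift is to the left. ε is a reactant, so its amount increases.

increases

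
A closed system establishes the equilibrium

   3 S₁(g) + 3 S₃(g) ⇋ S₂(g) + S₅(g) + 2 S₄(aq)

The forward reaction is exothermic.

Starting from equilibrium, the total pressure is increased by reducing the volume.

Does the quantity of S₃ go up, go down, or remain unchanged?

Gas moles: reactants 6, products 2 (Δn_gas = -4). Compression shifts the system toward the side with fewer moles of gas — to the right.
The net shift is to the right. S₃ is a reactant, so its amount decreases.

decreases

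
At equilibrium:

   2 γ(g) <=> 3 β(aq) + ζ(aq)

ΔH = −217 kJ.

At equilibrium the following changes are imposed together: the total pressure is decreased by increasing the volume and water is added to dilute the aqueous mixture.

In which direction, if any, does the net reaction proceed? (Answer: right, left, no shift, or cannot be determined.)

cannot be determined

Gas moles: reactants 2, products 0 (Δn_gas = -2). Expansion shifts the system toward the side with more moles of gas — to the left.
Dilution lowers every aqueous concentration by the same factor. Δn_aq = 4 − 0 = +4, so the system shifts toward the side with more dissolved moles — to the right.
The individual effects push in opposite directions; without quantitative information the net direction cannot be determined.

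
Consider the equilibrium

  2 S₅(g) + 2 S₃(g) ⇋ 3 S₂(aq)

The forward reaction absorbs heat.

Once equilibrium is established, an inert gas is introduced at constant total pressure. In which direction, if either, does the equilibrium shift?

left

Adding inert gas at constant total pressure expands the volume and lowers every reacting partial pressure. With Δn_gas = 0 − 4 = -4, Q moves away from K toward the side with fewer gas moles, so the system shifts toward the side with more gas moles — to the left.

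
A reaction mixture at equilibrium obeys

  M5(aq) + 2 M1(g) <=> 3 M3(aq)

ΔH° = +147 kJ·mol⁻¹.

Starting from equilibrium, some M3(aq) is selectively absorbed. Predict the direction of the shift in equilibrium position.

Removing M3 (aq), a product, drives the reaction to the right.

right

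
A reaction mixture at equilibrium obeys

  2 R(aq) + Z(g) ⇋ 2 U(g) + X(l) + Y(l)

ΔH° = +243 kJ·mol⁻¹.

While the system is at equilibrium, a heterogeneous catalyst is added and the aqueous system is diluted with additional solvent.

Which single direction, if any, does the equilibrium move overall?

A catalyst speeds both forward and reverse rates equally; it changes neither Q nor K — no shift from this change.
Dilution lowers every aqueous concentration by the same factor. Δn_aq = 0 − 2 = -2, so the system shifts toward the side with more dissolved moles — to the left.
Only the nonzero effect(s) matter; the net shift is to the left.

left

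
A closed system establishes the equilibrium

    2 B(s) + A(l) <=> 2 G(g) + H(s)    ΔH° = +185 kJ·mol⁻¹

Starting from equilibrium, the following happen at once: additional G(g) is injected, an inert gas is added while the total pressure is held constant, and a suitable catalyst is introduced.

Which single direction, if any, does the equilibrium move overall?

cannot be determined

Adding G (g), a product, drives the reaction to the left.
Adding inert gas at constant total pressure expands the volume and lowers every reacting partial pressure. With Δn_gas = 2 − 0 = +2, Q moves away from K toward the side with fewer gas moles, so the system shifts toward the side with more gas moles — to the right.
A catalyst speeds both forward and reverse rates equally; it changes neither Q nor K — no shift from this change.
The individual effects push in opposite directions; without quantitative information the net direction cannot be determined.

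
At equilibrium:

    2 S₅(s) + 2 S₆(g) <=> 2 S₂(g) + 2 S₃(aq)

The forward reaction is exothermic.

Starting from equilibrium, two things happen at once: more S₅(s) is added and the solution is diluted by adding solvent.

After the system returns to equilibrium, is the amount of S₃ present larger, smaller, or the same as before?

increases

S₅ is a pure solid; its activity is 1 regardless of amount, so Q is unaffected — no shift from this change.
Dilution lowers every aqueous concentration by the same factor. Δn_aq = 2 − 0 = +2, so the system shifts toward the side with more dissolved moles — to the right.
The net shift is to the right. S₃ is a product, so its amount increases.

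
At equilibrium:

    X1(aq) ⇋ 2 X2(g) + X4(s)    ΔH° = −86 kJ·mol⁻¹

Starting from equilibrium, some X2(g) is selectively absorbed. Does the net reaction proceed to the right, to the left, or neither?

right

Removing X2 (g), a product, drives the reaction to the right.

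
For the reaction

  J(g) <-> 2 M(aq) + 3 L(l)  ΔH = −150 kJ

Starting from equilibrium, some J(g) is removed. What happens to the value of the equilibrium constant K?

The equilibrium constant depends only on temperature. This perturbation may move the position of equilibrium, but since T is unchanged, K itself is unchanged.

unchanged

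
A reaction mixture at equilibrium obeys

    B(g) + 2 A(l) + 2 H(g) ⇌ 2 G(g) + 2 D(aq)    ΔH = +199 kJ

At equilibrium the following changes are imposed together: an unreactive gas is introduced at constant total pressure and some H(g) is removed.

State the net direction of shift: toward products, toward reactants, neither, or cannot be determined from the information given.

left

Adding inert gas at constant total pressure expands the volume and lowers every reacting partial pressure. With Δn_gas = 2 − 3 = -1, Q moves away from K toward the side with fewer gas moles, so the system shifts toward the side with more gas moles — to the left.
Removing H (g), a reactant, drives the reaction to the left.
All effects act in the same direction — net shift to the left.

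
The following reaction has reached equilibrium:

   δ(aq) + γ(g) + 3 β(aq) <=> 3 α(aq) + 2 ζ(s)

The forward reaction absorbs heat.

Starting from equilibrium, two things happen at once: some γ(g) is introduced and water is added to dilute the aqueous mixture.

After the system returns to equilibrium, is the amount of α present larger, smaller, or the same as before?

cannot be determined

Adding γ (g), a reactant, drives the reaction to the right.
Dilution lowers every aqueous concentration by the same factor. Δn_aq = 3 − 4 = -1, so the system shifts toward the side with more dissolved moles — to the left.
The two effects oppose each other, so the net shift — and hence the change in α — cannot be determined from the given information.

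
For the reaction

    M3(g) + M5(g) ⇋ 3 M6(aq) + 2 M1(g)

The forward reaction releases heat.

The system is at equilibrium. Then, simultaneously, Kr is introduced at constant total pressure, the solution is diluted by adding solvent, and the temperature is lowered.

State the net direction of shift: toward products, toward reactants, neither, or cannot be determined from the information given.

right

Adding inert gas at constant total pressure expands the volume, scaling every reacting partial pressure by the same factor. Δn_gas = 2 − 2 = 0, so Q is unchanged — no shift.
Dilution lowers every aqueous concentration by the same factor. Δn_aq = 3 − 0 = +3, so the system shifts toward the side with more dissolved moles — to the right.
The forward reaction is exothermic. Lowering T favours the exothermic direction — shift to the right.
Only the nonzero effect(s) matter; the net shift is to the right.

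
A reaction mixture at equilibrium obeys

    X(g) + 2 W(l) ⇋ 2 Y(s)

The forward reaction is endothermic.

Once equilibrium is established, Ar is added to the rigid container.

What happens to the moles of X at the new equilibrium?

unchanged

At constant volume, adding an inert gas leaves every reacting species' partial pressure unchanged, so Q is unchanged — no shift from this change.
No net shift occurs, so the amount of X is unchanged.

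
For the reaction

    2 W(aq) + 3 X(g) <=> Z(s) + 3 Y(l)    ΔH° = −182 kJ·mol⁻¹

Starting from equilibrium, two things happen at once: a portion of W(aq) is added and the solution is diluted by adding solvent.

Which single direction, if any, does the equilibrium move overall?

cannot be determined

Adding W (aq), a reactant, drives the reaction to the right.
Dilution lowers every aqueous concentration by the same factor. Δn_aq = 0 − 2 = -2, so the system shifts toward the side with more dissolved moles — to the left.
The individual effects push in opposite directions; without quantitative information the net direction cannot be determined.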